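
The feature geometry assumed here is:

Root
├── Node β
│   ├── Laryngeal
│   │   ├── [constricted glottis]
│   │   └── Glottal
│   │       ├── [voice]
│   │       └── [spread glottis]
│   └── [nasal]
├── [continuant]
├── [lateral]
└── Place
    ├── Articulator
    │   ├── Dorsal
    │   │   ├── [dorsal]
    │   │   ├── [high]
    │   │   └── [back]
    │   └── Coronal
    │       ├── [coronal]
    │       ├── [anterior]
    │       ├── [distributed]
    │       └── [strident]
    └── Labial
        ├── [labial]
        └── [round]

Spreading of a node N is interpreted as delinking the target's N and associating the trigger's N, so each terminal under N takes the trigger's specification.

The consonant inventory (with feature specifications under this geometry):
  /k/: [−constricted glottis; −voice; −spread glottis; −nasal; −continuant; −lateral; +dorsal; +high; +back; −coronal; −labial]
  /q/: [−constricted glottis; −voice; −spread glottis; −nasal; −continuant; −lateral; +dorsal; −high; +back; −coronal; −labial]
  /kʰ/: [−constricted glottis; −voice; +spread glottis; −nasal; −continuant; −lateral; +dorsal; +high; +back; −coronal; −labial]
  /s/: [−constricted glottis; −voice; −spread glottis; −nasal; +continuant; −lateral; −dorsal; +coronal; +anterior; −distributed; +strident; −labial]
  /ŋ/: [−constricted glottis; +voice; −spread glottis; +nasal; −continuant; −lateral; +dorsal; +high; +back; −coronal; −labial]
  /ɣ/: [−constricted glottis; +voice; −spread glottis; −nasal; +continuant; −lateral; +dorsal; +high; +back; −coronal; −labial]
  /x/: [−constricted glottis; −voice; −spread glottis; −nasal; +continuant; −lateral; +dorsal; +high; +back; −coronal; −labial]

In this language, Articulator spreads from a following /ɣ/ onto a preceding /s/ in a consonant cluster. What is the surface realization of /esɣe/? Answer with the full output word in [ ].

[exɣe]

Terminals under Articulator in this geometry: [dorsal], [high], [back], [coronal], [anterior], [distributed], [strident].
After delinking /s/'s Articulator and linking /ɣ/'s, the affected terminals become [+dorsal], [+high], [+back], [−coronal]; [constricted glottis], [voice], [spread glottis], … (outside Articulator) are retained from /s/.
This feature bundle is that of [x], so /esɣe/ surfaces as [exɣe].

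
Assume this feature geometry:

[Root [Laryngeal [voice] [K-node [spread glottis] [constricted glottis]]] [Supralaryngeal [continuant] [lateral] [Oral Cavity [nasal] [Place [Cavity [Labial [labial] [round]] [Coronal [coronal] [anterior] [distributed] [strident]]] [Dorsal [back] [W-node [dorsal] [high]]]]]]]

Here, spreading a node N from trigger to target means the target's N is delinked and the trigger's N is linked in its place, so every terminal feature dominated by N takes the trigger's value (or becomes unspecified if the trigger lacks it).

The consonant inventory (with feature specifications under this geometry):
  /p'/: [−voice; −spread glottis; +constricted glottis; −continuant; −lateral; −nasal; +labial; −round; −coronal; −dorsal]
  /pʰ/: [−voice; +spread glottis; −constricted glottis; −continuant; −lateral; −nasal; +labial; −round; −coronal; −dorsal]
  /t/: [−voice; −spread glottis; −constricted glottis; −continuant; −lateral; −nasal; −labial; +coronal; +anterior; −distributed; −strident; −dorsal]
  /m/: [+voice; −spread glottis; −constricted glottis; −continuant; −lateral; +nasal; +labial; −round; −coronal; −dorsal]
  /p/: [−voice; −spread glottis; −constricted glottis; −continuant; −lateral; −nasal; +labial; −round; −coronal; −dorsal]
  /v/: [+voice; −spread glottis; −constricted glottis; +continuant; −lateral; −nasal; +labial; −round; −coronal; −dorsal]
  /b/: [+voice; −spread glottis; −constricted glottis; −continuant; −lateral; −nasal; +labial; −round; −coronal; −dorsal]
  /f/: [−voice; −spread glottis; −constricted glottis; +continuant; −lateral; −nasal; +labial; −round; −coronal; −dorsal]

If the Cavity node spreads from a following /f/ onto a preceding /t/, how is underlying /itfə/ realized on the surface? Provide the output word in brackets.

Cavity immediately or transitively dominates [labial], [round], [coronal], [anterior], [distributed], [strident].
After delinking /t/'s Cavity and linking /f/'s, the affected terminals become [+labial], [−round], [−coronal]; [voice], [spread glottis], [constricted glottis], … (outside Cavity) are retained from /t/.
The resulting bundle matches /p/ in the inventory; substituting it for /t/ gives [ipfə].

[ipfə]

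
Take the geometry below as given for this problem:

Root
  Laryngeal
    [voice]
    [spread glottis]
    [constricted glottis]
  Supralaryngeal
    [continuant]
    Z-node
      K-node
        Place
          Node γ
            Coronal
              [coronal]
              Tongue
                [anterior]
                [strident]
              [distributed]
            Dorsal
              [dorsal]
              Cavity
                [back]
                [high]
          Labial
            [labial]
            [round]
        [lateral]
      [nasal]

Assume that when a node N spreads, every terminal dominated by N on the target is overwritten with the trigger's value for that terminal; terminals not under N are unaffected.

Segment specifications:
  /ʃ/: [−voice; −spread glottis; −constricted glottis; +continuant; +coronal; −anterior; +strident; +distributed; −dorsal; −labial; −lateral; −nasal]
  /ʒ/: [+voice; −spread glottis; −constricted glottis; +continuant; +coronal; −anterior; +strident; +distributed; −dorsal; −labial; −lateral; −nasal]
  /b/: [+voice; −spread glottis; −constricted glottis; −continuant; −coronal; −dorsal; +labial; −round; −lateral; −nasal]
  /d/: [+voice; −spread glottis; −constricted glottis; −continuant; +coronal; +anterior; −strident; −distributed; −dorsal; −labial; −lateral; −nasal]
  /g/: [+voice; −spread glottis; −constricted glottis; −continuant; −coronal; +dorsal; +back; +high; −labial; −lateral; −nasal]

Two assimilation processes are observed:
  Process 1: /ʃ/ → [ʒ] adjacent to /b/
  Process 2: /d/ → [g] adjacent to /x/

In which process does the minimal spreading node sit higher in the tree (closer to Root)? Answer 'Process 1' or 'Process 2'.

Process 1 alters [voice]; the lowest dominating node is [voice] (depth 2 from Root).
Process 2 alters [coronal], [anterior], [distributed], [strident], [dorsal], [high], [back]; the lowest common ancestor is Node γ (depth 5 from Root).
[voice] (depth 2) sits above Node γ (depth 5), making Process 1 the one with the higher spreading node.

Process 1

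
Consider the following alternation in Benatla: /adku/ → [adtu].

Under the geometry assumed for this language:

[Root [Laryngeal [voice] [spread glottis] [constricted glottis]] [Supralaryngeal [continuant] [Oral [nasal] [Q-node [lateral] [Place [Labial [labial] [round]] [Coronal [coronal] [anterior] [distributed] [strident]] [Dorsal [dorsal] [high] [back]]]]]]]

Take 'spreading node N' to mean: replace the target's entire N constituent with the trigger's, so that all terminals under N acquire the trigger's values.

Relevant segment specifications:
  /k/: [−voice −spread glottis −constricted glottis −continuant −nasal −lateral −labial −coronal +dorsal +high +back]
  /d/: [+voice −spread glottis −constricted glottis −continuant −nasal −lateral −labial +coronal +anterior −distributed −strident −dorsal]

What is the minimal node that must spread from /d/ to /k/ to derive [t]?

The alternation /k/ → [t] changes [coronal], [anterior], [distributed], [strident], [dorsal], [high], [back] and nothing else.
The smallest constituent containing every changed terminal is Place — each of its daughters lacks at least one of the affected features.
Delinking /k/'s Place and associating /d/'s Place gives precisely the feature bundle of [t].
[voice], a feature on which the two segments disagree outside Place, is unchanged — nothing dominating it spread, and Place is the minimal sufficient constituent.

Place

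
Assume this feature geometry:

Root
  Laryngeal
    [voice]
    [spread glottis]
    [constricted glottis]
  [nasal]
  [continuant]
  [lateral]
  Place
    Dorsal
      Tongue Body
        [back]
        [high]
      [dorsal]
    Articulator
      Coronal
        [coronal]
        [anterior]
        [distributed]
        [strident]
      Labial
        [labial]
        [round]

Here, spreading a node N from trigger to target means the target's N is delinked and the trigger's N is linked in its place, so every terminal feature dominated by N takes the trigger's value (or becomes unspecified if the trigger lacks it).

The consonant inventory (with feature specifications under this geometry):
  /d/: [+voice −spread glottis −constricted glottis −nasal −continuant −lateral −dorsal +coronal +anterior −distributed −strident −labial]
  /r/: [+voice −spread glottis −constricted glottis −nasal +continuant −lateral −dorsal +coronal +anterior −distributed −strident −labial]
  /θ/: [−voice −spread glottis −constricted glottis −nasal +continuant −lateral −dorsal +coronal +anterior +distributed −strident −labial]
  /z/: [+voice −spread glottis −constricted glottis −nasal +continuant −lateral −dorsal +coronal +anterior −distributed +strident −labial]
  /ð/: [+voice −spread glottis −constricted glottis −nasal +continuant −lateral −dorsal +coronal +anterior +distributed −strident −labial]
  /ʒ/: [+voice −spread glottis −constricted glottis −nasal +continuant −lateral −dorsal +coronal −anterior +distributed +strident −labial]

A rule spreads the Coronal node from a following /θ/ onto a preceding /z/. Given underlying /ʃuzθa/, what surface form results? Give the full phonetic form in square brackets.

Coronal immediately or transitively dominates [coronal], [anterior], [distributed], [strident].
The target acquires /θ/'s values for everything under Coronal — [+coronal], [+anterior], [+distributed], [−strident] — while keeping its own [voice], [spread glottis], [constricted glottis], ….
The resulting bundle matches /ð/ in the inventory; substituting it for /z/ gives [ʃuðθa].

[ʃuðθa]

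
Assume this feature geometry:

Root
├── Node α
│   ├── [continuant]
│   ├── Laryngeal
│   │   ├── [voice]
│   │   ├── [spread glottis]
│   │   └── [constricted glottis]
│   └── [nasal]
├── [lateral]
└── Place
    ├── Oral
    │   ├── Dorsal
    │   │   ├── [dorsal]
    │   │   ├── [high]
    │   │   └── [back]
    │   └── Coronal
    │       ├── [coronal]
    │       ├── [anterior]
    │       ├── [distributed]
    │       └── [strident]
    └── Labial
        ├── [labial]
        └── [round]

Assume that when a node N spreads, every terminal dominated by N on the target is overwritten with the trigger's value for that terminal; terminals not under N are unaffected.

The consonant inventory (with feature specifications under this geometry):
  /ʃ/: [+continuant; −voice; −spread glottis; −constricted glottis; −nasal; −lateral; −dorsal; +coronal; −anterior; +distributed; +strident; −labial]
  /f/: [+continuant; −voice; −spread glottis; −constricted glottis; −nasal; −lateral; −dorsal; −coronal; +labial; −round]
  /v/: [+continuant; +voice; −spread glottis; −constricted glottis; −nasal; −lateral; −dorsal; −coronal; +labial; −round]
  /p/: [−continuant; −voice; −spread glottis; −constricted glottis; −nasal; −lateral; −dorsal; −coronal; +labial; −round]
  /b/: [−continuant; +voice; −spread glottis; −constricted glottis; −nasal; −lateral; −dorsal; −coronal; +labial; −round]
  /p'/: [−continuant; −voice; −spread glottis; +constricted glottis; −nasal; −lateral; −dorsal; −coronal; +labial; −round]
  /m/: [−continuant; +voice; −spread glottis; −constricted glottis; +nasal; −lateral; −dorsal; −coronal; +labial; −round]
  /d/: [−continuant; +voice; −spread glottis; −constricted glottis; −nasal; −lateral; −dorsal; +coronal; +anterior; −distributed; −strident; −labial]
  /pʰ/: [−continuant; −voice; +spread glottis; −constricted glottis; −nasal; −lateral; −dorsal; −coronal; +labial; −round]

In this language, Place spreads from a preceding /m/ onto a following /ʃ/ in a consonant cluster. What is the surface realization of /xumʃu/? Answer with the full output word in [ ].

Place immediately or transitively dominates [dorsal], [high], [back], [coronal], [anterior], [distributed], [strident], [labial], [round].
The target acquires /m/'s values for everything under Place — [−dorsal], [−coronal], [+labial], [−round] — while keeping its own [continuant], [voice], [spread glottis], ….
This feature bundle is that of [f], so /xumʃu/ surfaces as [xumfu].

[xumfu]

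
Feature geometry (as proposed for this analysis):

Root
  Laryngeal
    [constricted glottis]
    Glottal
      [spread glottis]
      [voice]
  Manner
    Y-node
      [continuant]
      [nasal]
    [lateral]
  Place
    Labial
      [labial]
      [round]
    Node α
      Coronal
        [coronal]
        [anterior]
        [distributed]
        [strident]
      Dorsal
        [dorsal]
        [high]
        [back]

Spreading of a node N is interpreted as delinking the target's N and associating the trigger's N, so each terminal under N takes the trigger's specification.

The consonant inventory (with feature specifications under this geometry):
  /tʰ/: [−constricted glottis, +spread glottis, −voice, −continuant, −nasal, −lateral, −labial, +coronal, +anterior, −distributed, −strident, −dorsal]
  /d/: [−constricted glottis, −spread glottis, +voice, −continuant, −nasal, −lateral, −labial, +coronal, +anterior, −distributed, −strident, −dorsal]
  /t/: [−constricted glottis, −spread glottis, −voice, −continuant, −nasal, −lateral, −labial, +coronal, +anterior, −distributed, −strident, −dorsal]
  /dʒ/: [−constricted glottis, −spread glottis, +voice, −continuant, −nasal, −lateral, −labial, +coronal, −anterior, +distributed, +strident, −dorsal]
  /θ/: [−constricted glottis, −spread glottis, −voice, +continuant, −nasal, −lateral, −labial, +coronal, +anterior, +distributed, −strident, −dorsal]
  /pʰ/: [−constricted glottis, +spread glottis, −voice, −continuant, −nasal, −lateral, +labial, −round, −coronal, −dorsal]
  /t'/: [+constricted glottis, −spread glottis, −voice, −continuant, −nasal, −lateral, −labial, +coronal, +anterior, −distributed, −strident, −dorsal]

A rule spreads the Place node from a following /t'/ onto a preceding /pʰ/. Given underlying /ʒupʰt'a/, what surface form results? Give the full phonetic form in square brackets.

[ʒutʰt'a]

The Place node dominates the terminals [labial], [round], [coronal], [anterior], [distributed], [strident], [dorsal], [high], [back].
After delinking /pʰ/'s Place and linking /t'/'s, the affected terminals become [−labial], [+coronal], [+anterior], [−distributed], [−strident], [−dorsal]; [constricted glottis], [spread glottis], [voice], … (outside Place) are retained from /pʰ/.
Among the inventory, only /tʰ/ has exactly this specification, giving the surface form [ʒutʰt'a].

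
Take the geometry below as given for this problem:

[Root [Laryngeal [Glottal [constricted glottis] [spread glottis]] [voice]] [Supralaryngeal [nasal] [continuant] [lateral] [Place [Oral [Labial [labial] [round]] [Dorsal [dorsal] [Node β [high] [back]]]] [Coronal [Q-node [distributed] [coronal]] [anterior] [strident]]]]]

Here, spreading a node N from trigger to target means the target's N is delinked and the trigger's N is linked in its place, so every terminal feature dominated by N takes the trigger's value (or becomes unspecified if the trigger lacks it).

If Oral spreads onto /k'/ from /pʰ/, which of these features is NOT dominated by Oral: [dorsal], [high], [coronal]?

[coronal]

Under this geometry, Oral contains [labial], [round], [dorsal], [high], [back].
Spreading Oral replaces [dorsal], [high] with the trigger's values, since each sits inside the Oral constituent.
[coronal] is not within the Oral subtree (it hangs from Q-node), so /k'/'s [coronal] value survives.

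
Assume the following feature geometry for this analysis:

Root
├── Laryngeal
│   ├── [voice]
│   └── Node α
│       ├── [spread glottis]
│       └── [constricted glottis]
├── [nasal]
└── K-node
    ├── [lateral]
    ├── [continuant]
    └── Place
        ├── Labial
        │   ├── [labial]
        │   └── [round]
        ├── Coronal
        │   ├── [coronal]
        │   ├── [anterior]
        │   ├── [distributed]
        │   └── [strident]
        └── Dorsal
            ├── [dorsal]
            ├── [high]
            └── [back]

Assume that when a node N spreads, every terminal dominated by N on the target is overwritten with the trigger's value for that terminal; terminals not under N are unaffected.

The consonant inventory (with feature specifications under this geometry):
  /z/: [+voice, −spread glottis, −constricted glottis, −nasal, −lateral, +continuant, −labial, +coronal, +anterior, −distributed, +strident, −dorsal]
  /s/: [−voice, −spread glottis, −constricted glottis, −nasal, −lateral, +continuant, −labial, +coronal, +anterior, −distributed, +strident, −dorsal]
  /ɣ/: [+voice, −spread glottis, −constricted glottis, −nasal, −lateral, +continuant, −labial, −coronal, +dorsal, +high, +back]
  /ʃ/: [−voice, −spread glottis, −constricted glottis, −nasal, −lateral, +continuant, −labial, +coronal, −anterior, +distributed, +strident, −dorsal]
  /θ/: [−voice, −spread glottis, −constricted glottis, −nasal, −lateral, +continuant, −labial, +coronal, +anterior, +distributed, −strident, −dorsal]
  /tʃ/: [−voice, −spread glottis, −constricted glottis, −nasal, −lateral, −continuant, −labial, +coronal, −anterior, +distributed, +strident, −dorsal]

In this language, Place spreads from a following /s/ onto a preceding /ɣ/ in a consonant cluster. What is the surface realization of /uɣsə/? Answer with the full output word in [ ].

Terminals under Place in this geometry: [labial], [round], [coronal], [anterior], [distributed], [strident], [dorsal], [high], [back].
The target acquires /s/'s values for everything under Place — [−labial], [+coronal], [+anterior], [−distributed], [+strident], [−dorsal] — while keeping its own [voice], [spread glottis], [constricted glottis], ….
Among the inventory, only /z/ has exactly this specification, giving the surface form [uzsə].

[uzsə]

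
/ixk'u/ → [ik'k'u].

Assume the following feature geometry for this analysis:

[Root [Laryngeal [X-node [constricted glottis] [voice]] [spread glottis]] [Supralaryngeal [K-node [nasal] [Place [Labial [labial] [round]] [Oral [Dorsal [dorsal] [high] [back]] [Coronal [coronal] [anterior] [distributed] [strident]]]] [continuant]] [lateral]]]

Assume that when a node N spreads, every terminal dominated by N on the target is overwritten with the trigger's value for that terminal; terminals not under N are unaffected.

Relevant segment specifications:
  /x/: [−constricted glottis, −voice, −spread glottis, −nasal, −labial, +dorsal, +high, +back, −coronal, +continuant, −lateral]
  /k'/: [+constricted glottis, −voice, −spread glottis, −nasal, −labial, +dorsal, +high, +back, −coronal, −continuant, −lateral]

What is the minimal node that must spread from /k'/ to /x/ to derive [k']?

/x/ and [k'] differ in [constricted glottis], [continuant]; every other specified feature is identical.
These terminals are all dominated by Root, and no proper subconstituent of Root covers them all; Root is their lowest common ancestor.
Delinking /x/'s Root and associating /k'/'s Root gives precisely the feature bundle of [k'].

Root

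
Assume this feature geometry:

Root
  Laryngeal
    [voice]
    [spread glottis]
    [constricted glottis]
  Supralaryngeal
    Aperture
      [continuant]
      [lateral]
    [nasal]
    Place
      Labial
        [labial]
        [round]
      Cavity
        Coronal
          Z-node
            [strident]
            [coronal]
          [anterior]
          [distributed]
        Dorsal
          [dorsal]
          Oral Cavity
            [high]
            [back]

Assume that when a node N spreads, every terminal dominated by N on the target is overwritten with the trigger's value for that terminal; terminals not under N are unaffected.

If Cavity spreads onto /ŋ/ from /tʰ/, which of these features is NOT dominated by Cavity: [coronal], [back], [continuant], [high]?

[continuant]

Under this geometry, Cavity contains [strident], [coronal], [anterior], [distributed], [dorsal], [high], [back].
Of the listed options, [coronal], [back], [high] are among these and would be overwritten by spreading Cavity.
[continuant] attaches under Aperture, not under Cavity, so /ŋ/ retains its own value for [continuant].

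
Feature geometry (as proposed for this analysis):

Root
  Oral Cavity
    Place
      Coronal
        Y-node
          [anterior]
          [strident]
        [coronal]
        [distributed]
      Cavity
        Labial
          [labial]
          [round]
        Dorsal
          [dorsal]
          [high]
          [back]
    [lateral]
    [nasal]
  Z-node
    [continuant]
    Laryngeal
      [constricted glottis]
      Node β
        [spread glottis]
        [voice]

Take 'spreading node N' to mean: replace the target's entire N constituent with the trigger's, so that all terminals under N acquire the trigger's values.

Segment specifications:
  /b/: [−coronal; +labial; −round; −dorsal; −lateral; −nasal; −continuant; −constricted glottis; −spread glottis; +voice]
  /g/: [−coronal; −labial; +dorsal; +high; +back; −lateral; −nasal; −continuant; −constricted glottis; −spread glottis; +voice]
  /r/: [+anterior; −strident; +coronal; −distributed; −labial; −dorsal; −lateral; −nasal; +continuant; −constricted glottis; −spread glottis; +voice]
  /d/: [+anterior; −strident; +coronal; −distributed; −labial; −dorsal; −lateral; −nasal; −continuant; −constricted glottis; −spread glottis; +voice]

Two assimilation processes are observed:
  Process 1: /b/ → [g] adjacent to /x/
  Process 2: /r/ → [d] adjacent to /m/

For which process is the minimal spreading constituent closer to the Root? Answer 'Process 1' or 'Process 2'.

Process 1 alters [labial], [round], [dorsal], [high], [back]; the lowest common ancestor is Cavity (depth 3 from Root).
Process 2 alters [continuant]; the lowest dominating node is [continuant] (depth 2 from Root).
[continuant] is closer to Root than Cavity, so Process 2 spreads the higher node.

Process 2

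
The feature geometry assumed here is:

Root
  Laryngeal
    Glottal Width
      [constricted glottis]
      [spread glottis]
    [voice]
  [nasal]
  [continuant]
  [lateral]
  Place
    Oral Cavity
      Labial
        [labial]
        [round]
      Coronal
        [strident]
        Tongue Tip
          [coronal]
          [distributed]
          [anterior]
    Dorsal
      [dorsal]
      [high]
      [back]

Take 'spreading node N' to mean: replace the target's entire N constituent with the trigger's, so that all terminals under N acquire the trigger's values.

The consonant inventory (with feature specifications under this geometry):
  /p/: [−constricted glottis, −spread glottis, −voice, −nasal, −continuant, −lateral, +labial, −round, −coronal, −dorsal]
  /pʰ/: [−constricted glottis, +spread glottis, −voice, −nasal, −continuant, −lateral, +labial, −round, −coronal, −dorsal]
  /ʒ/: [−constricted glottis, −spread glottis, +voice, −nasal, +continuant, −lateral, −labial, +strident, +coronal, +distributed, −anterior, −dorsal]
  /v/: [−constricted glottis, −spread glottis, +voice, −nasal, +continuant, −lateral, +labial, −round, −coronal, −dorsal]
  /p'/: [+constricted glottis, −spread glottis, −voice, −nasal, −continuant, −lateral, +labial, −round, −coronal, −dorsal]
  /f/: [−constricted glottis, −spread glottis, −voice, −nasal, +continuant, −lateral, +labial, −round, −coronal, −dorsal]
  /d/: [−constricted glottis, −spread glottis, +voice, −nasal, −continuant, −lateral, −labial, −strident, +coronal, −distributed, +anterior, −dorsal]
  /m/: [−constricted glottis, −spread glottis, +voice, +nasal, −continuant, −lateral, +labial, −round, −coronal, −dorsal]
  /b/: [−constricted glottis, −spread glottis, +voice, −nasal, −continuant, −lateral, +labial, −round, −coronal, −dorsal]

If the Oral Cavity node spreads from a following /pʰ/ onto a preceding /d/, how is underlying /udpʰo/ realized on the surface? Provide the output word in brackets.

Terminals under Oral Cavity in this geometry: [labial], [round], [strident], [coronal], [distributed], [anterior].
Spreading Oral Cavity from /pʰ/ onto /d/ replaces those values with /pʰ/'s: [+labial], [−round], [−coronal]. Features outside Oral Cavity ([constricted glottis], [spread glottis], [voice], …) stay as in /d/.
Among the inventory, only /b/ has exactly this specification, giving the surface form [ubpʰo].

[ubpʰo]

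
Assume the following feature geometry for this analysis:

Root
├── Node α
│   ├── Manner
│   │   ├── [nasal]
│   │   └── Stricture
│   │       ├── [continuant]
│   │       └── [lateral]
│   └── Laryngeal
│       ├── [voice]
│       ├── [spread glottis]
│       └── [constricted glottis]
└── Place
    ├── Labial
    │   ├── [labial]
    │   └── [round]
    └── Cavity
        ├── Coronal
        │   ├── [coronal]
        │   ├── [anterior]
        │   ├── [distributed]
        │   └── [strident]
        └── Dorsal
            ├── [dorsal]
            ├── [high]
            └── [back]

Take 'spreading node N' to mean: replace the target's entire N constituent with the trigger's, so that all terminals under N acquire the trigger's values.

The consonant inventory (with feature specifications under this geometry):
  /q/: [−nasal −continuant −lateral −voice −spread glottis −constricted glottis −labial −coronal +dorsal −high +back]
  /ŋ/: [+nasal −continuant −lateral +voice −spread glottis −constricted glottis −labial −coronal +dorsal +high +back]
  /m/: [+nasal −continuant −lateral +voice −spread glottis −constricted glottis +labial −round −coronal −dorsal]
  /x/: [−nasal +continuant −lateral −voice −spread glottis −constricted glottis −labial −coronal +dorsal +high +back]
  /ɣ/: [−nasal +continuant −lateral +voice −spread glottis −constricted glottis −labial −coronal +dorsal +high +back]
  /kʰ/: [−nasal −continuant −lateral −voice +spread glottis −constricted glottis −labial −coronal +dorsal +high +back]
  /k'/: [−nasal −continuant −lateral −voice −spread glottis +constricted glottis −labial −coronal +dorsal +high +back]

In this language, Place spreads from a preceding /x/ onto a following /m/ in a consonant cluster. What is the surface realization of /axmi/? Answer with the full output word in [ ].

[axŋi]

Place immediately or transitively dominates [labial], [round], [coronal], [anterior], [distributed], [strident], [dorsal], [high], [back].
The target acquires /x/'s values for everything under Place — [−labial], [−coronal], [+dorsal], [+high], [+back] — while keeping its own [nasal], [continuant], [lateral], ….
This feature bundle is that of [ŋ], so /axmi/ surfaces as [axŋi].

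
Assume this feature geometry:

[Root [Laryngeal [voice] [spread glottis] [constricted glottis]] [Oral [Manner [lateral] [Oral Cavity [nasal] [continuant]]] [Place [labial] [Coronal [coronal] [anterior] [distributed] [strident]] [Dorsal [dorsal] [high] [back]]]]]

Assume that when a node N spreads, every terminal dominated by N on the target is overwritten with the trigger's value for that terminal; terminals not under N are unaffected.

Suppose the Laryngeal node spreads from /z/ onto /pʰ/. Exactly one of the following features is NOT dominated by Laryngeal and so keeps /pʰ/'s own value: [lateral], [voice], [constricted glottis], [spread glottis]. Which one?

[lateral]

The terminals dominated by Laryngeal are [voice], [spread glottis], [constricted glottis].
Spreading Laryngeal replaces [voice], [constricted glottis], [spread glottis] with the trigger's values, since each sits inside the Laryngeal constituent.
But [lateral] is a dependent of Manner, outside Laryngeal; it is therefore untouched by the spreading.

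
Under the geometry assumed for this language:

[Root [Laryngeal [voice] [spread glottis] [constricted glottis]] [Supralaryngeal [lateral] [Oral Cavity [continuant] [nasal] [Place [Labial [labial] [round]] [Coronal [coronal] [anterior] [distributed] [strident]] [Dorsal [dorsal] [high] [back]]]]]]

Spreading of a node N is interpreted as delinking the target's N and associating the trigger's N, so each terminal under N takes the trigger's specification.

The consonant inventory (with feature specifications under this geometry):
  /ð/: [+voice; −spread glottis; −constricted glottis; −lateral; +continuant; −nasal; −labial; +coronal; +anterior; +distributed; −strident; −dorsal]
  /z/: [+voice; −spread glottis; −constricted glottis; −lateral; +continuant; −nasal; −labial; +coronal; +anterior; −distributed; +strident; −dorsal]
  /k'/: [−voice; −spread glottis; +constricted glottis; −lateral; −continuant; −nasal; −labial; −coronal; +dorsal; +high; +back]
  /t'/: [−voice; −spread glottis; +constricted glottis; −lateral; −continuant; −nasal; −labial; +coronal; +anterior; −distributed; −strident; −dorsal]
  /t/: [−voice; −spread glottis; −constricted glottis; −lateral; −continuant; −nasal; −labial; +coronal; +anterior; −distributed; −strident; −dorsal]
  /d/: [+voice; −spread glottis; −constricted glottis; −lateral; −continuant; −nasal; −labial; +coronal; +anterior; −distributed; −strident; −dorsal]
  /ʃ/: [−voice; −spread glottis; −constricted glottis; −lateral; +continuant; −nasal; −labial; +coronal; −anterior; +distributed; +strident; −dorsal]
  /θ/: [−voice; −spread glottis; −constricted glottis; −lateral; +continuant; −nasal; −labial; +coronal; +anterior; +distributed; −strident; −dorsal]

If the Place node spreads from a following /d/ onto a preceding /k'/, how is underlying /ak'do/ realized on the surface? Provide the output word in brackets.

[at'do]

Place immediately or transitively dominates [labial], [round], [coronal], [anterior], [distributed], [strident], [dorsal], [high], [back].
Spreading Place from /d/ onto /k'/ replaces those values with /d/'s: [−labial], [+coronal], [+anterior], [−distributed], [−strident], [−dorsal]. Features outside Place ([voice], [spread glottis], [constricted glottis], …) stay as in /k'/.
This feature bundle is that of [t'], so /ak'do/ surfaces as [at'do].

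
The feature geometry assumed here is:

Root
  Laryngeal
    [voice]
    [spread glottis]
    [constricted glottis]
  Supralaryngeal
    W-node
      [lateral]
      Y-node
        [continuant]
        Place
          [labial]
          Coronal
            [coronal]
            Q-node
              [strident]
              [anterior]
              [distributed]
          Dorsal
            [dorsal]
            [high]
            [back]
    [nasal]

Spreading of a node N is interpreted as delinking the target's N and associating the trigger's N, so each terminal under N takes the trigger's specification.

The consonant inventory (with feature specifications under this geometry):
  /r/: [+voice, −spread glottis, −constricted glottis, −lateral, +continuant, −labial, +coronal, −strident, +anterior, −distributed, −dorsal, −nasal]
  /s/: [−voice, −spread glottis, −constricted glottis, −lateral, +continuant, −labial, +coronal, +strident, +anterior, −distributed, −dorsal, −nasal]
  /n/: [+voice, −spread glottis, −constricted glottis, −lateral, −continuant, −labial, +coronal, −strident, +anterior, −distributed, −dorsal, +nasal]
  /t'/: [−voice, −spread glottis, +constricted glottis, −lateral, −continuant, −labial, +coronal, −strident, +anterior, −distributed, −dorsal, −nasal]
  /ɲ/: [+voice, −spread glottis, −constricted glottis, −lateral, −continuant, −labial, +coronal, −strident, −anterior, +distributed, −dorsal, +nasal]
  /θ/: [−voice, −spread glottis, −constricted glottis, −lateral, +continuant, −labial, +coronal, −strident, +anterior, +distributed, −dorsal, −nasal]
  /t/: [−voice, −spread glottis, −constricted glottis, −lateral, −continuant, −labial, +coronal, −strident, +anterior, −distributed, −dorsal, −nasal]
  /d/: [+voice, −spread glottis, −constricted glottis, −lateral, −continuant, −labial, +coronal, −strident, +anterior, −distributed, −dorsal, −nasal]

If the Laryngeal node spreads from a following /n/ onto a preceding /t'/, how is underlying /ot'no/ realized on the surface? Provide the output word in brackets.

The Laryngeal node dominates the terminals [voice], [spread glottis], [constricted glottis].
The target acquires /n/'s values for everything under Laryngeal — [+voice], [−spread glottis], [−constricted glottis] — while keeping its own [lateral], [continuant], [labial], ….
Among the inventory, only /d/ has exactly this specification, giving the surface form [odno].

[odno]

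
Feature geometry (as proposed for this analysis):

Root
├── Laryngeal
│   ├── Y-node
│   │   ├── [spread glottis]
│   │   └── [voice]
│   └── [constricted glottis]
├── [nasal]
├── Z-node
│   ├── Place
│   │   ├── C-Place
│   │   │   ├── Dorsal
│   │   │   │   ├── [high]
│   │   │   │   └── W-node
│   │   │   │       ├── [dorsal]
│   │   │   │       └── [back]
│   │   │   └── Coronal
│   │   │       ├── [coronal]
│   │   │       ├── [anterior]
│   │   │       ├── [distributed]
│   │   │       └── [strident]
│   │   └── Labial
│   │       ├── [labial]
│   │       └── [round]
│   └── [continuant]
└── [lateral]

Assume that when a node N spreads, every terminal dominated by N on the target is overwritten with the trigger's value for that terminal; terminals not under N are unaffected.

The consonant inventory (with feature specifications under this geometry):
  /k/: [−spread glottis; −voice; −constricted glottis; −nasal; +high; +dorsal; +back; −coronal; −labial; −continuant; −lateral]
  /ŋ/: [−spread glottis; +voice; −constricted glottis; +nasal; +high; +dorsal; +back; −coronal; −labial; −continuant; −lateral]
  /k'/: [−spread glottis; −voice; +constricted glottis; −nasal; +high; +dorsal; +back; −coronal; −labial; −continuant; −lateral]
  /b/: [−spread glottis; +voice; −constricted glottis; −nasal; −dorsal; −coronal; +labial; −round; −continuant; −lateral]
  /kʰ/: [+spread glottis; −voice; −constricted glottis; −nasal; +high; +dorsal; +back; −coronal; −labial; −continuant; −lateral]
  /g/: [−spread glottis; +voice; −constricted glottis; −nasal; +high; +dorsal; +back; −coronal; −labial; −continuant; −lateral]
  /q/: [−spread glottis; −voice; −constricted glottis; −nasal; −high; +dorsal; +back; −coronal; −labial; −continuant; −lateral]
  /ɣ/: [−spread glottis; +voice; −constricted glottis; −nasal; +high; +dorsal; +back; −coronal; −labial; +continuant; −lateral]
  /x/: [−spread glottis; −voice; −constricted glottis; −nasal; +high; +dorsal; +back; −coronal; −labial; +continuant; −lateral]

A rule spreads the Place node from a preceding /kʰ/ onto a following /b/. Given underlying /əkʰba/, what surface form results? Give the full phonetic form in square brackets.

[əkʰga]

Place immediately or transitively dominates [high], [dorsal], [back], [coronal], [anterior], [distributed], [strident], [labial], [round].
After delinking /b/'s Place and linking /kʰ/'s, the affected terminals become [+high], [+dorsal], [+back], [−coronal], [−labial]; [spread glottis], [voice], [constricted glottis], … (outside Place) are retained from /b/.
The resulting bundle matches /g/ in the inventory; substituting it for /b/ gives [əkʰga].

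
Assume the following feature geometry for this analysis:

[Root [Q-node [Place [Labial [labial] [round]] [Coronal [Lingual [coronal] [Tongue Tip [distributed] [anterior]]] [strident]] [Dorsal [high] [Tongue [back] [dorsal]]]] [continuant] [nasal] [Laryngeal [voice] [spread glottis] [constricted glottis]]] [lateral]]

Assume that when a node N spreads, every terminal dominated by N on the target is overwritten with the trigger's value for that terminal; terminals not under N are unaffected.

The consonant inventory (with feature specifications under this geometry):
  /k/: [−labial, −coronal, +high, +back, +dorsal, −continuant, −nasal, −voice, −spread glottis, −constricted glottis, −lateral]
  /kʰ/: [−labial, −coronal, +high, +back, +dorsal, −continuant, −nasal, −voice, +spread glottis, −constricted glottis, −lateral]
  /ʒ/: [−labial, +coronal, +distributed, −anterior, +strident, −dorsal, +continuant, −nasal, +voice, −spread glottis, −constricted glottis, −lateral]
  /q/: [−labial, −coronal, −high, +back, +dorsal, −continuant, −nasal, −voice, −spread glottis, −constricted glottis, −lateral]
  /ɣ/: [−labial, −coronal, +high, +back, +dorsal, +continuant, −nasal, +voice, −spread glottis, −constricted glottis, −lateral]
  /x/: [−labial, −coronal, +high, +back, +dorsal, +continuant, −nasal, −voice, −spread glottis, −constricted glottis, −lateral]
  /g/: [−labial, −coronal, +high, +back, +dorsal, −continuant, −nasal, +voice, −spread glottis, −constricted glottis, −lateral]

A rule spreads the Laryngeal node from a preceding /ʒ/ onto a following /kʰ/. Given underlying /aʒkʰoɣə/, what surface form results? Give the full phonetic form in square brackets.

[aʒgoɣə]

The Laryngeal node dominates the terminals [voice], [spread glottis], [constricted glottis].
Spreading Laryngeal from /ʒ/ onto /kʰ/ replaces those values with /ʒ/'s: [+voice], [−spread glottis], [−constricted glottis]. Features outside Laryngeal ([labial], [coronal], [high], …) stay as in /kʰ/.
The resulting bundle matches /g/ in the inventory; substituting it for /kʰ/ gives [aʒgoɣə].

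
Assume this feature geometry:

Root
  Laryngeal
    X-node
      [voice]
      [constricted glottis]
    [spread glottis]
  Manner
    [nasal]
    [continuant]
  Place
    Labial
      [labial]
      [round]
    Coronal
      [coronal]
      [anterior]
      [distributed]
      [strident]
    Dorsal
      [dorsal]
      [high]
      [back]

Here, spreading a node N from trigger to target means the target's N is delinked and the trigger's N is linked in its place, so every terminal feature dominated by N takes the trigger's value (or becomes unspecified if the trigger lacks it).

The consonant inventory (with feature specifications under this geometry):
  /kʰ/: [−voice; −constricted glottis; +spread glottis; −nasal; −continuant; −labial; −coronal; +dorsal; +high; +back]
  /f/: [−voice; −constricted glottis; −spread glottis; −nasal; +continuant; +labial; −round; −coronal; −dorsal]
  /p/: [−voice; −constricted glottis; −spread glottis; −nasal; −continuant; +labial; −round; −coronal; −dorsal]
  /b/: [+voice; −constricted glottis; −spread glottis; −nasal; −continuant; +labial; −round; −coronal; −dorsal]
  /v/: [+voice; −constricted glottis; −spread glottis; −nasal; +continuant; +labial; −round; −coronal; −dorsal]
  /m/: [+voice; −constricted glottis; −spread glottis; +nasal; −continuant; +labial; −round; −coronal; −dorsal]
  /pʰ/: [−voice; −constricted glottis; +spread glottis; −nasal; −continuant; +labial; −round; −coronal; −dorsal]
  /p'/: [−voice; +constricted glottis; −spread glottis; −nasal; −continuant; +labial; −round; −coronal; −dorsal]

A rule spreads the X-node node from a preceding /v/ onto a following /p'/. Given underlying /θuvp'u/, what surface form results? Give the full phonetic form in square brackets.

[θuvbu]

X-node immediately or transitively dominates [voice], [constricted glottis].
The target acquires /v/'s values for everything under X-node — [+voice], [−constricted glottis] — while keeping its own [spread glottis], [nasal], [continuant], ….
The resulting bundle matches /b/ in the inventory; substituting it for /p'/ gives [θuvbu].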